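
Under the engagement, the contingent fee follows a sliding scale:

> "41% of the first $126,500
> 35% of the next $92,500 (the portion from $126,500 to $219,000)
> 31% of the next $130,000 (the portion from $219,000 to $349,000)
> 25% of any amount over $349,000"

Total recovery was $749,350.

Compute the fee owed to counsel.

First $126,500 at 41% = $51,865.00
Next $92,500 at 35% = $32,375.00
Next $130,000 at 31% = $40,300.00
Remaining $400,350 at 25% = $100,087.50
Fee: $51,865.00 + $32,375.00 + $40,300.00 + $100,087.50 = $224,627.50

$224,627.50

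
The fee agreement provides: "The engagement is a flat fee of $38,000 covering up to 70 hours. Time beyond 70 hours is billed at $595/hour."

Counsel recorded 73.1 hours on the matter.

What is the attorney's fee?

Flat fee: $38,000.00
Excess hours: 73.1 − 70 = 3.1
Overrun: 3.1 × $595 = $1,844.50
Total: $38,000.00 + $1,844.50 = $39,844.50

$39,844.50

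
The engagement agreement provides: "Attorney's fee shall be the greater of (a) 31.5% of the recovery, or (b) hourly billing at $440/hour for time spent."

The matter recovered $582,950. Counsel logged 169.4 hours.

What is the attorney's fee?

(a) 31.5% of $582,950 = $183,629.25
(b) 169.4 × $440 = $74,536.00
The greater is (a): $183,629.25.

$183,629.25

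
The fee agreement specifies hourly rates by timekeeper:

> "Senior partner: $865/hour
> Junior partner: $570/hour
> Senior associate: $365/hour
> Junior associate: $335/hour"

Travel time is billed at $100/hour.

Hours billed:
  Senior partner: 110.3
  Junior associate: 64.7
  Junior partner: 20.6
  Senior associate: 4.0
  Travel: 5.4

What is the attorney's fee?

$130,826.00

Senior partner: 110.3 × $865 = $95,409.50
Junior partner: 20.6 × $570 = $11,742.00
Senior associate: 4.0 × $365 = $1,460.00
Junior associate: 64.7 × $335 = $21,674.50
Subtotal: $95,409.50 + $11,742.00 + $1,460.00 + $21,674.50 = $130,286.00
Travel: 5.4 × $100 = $540.00
Total: $130,286.00 + $540.00 = $130,826.00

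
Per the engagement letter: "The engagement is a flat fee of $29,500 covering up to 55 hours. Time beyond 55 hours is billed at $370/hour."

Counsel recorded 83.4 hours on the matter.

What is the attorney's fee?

Flat fee: $29,500.00
Excess hours: 83.4 − 55 = 28.4
Overrun: 28.4 × $370 = $10,508.00
Total: $29,500.00 + $10,508.00 = $40,008.00

$40,008.00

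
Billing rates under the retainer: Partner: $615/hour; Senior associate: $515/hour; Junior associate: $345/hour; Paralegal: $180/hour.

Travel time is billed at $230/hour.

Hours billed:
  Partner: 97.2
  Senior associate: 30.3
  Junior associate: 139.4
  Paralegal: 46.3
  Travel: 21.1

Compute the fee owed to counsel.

Partner: 97.2 × $615 = $59,778.00
Senior associate: 30.3 × $515 = $15,604.50
Junior associate: 139.4 × $345 = $48,093.00
Paralegal: 46.3 × $180 = $8,334.00
Subtotal: $59,778.00 + $15,604.50 + $48,093.00 + $8,334.00 = $131,809.50
Travel: 21.1 × $230 = $4,853.00
Total: $131,809.50 + $4,853.00 = $136,662.50

$136,662.50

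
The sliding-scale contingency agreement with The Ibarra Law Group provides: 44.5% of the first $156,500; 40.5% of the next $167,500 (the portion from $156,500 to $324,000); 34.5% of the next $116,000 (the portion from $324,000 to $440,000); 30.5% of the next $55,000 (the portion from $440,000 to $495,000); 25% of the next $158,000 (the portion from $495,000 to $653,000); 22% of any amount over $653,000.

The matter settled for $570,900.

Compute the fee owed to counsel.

$213,250.00

First $156,500 at 44.5% = $69,642.50
Next $167,500 at 40.5% = $67,837.50
Next $116,000 at 34.5% = $40,020.00
Next $55,000 at 30.5% = $16,775.00
Remaining $75,900 at 25% = $18,975.00
Fee: $69,642.50 + $67,837.50 + $40,020.00 + $16,775.00 + $18,975.00 = $213,250.00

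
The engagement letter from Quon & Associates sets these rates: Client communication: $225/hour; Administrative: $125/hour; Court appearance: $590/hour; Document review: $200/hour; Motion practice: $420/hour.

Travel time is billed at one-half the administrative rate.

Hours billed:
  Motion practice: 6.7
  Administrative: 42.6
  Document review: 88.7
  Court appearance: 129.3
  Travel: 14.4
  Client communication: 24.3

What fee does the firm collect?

$108,533.50

Client communication: 24.3 × $225 = $5,467.50
Administrative: 42.6 × $125 = $5,325.00
Court appearance: 129.3 × $590 = $76,287.00
Document review: 88.7 × $200 = $17,740.00
Motion practice: 6.7 × $420 = $2,814.00
Subtotal: $5,467.50 + $5,325.00 + $76,287.00 + $17,740.00 + $2,814.00 = $107,633.50
Travel: 14.4 × ($125 ÷ 2) = 14.4 × $62.50 = $900.00
Total: $107,633.50 + $900.00 = $108,533.50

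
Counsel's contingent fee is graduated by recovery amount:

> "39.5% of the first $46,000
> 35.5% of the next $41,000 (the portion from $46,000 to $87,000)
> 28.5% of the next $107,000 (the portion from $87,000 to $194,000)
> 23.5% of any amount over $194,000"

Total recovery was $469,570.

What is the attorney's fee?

First $46,000 at 39.5% = $18,170.00
Next $41,000 at 35.5% = $14,555.00
Next $107,000 at 28.5% = $30,495.00
Remaining $275,570 at 23.5% = $64,758.95
Fee: $18,170.00 + $14,555.00 + $30,495.00 + $64,758.95 = $127,978.95

$127,978.95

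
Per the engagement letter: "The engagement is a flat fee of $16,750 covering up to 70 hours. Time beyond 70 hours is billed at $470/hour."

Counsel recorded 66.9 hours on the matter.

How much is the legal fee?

$16,750.00

66.9 hours is within the 70-hour scope; only the flat fee applies.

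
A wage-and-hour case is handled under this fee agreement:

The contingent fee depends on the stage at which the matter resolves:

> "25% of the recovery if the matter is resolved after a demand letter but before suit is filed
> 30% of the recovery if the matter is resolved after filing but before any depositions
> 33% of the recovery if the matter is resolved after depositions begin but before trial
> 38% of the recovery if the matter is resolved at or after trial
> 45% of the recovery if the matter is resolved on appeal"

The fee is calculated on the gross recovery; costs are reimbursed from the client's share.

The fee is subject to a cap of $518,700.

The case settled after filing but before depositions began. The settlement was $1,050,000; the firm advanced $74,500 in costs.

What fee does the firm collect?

Fee base is the gross recovery, $1,050,000; costs are reimbursed separately.
The matter settled after filing but before depositions began, so the 30% rate applies.
$1,050,000 × 30% = $315,000.00
$315,000.00 is under the $518,700 cap.

$315,000.00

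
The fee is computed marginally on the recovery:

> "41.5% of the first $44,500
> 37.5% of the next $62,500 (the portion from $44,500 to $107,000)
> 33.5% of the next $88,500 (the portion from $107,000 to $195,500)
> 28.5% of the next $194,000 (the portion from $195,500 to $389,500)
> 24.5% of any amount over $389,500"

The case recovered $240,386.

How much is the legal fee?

First $44,500 at 41.5% = $18,467.50
Next $62,500 at 37.5% = $23,437.50
Next $88,500 at 33.5% = $29,647.50
Remaining $44,886 at 28.5% = $12,792.51
Fee: $18,467.50 + $23,437.50 + $29,647.50 + $12,792.51 = $84,345.01

$84,345.01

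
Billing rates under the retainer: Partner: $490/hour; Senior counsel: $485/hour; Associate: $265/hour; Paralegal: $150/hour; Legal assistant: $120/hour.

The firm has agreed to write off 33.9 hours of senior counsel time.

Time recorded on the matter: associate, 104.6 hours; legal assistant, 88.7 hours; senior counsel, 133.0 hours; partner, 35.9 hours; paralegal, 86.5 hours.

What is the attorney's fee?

Partner: 35.9 × $490 = $17,591.00
Senior counsel: 133.0 × $485 = $64,505.00
Associate: 104.6 × $265 = $27,719.00
Paralegal: 86.5 × $150 = $12,975.00
Legal assistant: 88.7 × $120 = $10,644.00
Subtotal: $133,434.00
Write-off: 33.9 × $485 = $16,441.50
Total: $133,434.00 − $16,441.50 = $116,992.50

$116,992.50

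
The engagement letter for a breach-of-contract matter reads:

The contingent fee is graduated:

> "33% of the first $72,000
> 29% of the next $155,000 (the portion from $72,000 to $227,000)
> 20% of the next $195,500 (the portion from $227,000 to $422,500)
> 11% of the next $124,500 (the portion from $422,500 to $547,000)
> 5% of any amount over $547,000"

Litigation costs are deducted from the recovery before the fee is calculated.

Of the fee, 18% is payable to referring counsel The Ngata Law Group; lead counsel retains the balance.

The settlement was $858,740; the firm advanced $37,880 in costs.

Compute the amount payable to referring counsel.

Fee base (net of costs): $858,740 − $37,880 = $820,860
First $72,000 at 33% = $23,760.00
Next $155,000 at 29% = $44,950.00
Next $195,500 at 20% = $39,100.00
Next $124,500 at 11% = $13,695.00
Remaining $273,860 at 5% = $13,693.00
Fee: $23,760.00 + $44,950.00 + $39,100.00 + $13,695.00 + $13,693.00 = $135,198.00
Referral share: 18% of $135,198.00 = $24,335.64; lead counsel retains $135,198.00 − $24,335.64 = $110,862.36.

$24,335.64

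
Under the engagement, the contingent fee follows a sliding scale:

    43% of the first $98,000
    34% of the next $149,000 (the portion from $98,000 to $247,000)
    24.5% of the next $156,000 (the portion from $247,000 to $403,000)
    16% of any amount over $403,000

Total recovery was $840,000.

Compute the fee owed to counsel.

First $98,000 at 43% = $42,140.00
Next $149,000 at 34% = $50,660.00
Next $156,000 at 24.5% = $38,220.00
Remaining $437,000 at 16% = $69,920.00
Fee: $42,140.00 + $50,660.00 + $38,220.00 + $69,920.00 = $200,940.00

$200,940.00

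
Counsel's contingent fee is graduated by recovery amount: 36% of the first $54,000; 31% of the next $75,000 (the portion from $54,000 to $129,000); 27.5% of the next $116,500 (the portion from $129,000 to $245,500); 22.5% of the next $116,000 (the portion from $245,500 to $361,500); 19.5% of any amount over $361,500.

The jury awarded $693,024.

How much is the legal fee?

First $54,000 at 36% = $19,440.00
Next $75,000 at 31% = $23,250.00
Next $116,500 at 27.5% = $32,037.50
Next $116,000 at 22.5% = $26,100.00
Remaining $331,524 at 19.5% = $64,647.18
Fee: $19,440.00 + $23,250.00 + $32,037.50 + $26,100.00 + $64,647.18 = $165,474.68

$165,474.68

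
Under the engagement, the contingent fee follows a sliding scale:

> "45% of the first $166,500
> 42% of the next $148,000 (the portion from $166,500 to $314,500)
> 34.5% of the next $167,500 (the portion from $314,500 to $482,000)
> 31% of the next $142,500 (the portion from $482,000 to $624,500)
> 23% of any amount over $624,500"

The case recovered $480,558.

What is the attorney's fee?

First $166,500 at 45% = $74,925.00
Next $148,000 at 42% = $62,160.00
Remaining $166,058 at 34.5% = $57,290.01
Fee: $74,925.00 + $62,160.00 + $57,290.01 = $194,375.01

$194,375.01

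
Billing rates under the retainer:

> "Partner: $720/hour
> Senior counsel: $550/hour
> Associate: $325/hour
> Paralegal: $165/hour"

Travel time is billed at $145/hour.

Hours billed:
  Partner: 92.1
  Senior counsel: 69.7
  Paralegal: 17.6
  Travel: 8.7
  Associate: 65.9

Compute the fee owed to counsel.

Partner: 92.1 × $720 = $66,312.00
Senior counsel: 69.7 × $550 = $38,335.00
Associate: 65.9 × $325 = $21,417.50
Paralegal: 17.6 × $165 = $2,904.00
Subtotal: $66,312.00 + $38,335.00 + $21,417.50 + $2,904.00 = $128,968.50
Travel: 8.7 × $145 = $1,261.50
Total: $128,968.50 + $1,261.50 = $130,230.00

$130,230.00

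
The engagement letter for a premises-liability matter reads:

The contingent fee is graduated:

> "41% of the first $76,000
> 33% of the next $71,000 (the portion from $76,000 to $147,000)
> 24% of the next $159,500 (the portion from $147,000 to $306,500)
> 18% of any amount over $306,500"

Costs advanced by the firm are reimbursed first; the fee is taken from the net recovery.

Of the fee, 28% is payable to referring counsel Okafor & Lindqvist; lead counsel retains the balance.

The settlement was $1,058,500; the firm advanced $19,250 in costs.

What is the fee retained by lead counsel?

$161,830.80

Fee base (net of costs): $1,058,500 − $19,250 = $1,039,250
First $76,000 at 41% = $31,160.00
Next $71,000 at 33% = $23,430.00
Next $159,500 at 24% = $38,280.00
Remaining $732,750 at 18% = $131,895.00
Fee: $31,160.00 + $23,430.00 + $38,280.00 + $131,895.00 = $224,765.00
Referral share: 28% of $224,765.00 = $62,934.20; lead counsel retains $224,765.00 − $62,934.20 = $161,830.80.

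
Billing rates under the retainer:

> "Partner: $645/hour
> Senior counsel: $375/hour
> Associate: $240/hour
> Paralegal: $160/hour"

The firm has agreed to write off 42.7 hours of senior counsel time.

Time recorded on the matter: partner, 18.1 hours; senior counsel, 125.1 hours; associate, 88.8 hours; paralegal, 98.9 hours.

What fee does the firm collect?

Partner: 18.1 × $645 = $11,674.50
Senior counsel: 125.1 × $375 = $46,912.50
Associate: 88.8 × $240 = $21,312.00
Paralegal: 98.9 × $160 = $15,824.00
Subtotal: $95,723.00
Write-off: 42.7 × $375 = $16,012.50
Total: $95,723.00 − $16,012.50 = $79,710.50

$79,710.50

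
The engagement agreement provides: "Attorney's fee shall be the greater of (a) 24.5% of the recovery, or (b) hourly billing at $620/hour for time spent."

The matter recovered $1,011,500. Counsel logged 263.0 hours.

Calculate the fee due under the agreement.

$247,817.50

(a) 24.5% of $1,011,500 = $247,817.50
(b) 263.0 × $620 = $163,060.00
The greater is (a): $247,817.50.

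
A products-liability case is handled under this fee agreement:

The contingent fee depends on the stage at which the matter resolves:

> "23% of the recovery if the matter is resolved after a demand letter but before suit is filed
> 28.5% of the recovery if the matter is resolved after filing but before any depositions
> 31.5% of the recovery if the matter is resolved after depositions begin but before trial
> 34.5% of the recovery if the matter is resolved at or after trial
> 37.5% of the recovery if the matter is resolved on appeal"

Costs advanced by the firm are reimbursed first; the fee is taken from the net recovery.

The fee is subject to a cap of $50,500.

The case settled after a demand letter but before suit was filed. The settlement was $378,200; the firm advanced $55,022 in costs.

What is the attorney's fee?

Fee base (net of costs): $378,200 − $55,022 = $323,178
The matter settled after a demand letter but before suit was filed, so the 23% rate applies.
$323,178 × 23% = $74,330.94
$74,330.94 exceeds the $50,500 cap, so the fee is capped at $50,500.00.

$50,500.00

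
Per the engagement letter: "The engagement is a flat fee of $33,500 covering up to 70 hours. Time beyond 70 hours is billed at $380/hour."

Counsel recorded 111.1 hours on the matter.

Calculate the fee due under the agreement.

Flat fee: $33,500.00
Excess hours: 111.1 − 70 = 41.1
Overrun: 41.1 × $380 = $15,618.00
Total: $33,500.00 + $15,618.00 = $49,118.00

$49,118.00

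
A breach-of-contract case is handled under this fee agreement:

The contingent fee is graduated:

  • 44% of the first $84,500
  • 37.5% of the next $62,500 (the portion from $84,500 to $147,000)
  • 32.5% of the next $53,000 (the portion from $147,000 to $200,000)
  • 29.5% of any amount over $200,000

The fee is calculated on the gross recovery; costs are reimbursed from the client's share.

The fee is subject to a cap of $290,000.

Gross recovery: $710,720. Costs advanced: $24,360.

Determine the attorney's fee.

$228,504.90

Fee base is the gross recovery, $710,720; costs are reimbursed separately.
First $84,500 at 44% = $37,180.00
Next $62,500 at 37.5% = $23,437.50
Next $53,000 at 32.5% = $17,225.00
Remaining $510,720 at 29.5% = $150,662.40
Fee: $37,180.00 + $23,437.50 + $17,225.00 + $150,662.40 = $228,504.90
$228,504.90 is under the $290,000 cap.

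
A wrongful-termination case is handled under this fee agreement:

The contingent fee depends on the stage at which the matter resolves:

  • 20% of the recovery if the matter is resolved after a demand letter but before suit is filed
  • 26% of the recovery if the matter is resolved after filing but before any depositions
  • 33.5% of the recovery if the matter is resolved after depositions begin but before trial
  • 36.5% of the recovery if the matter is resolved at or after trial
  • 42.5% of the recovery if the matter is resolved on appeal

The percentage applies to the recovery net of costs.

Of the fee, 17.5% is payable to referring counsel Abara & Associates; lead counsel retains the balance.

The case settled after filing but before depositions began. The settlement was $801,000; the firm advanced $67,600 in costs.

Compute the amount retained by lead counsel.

$157,314.30

Fee base (net of costs): $801,000 − $67,600 = $733,400
The matter settled after filing but before depositions began, so the 26% rate applies.
$733,400 × 26% = $190,684.00
Referral share: 17.5% of $190,684.00 = $33,369.70; lead counsel retains $190,684.00 − $33,369.70 = $157,314.30.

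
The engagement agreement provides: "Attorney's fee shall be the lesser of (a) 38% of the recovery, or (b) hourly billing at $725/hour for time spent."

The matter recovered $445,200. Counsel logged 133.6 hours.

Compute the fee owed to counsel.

(a) 38% of $445,200 = $169,176.00
(b) 133.6 × $725 = $96,860.00
The lesser is (b): $96,860.00.

$96,860.00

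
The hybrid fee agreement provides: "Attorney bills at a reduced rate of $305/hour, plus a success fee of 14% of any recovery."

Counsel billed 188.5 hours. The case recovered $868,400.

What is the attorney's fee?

$179,068.50

Hourly: 188.5 × $305 = $57,492.50
Success fee: 14% of $868,400 = $121,576.00
Total: $57,492.50 + $121,576.00 = $179,068.50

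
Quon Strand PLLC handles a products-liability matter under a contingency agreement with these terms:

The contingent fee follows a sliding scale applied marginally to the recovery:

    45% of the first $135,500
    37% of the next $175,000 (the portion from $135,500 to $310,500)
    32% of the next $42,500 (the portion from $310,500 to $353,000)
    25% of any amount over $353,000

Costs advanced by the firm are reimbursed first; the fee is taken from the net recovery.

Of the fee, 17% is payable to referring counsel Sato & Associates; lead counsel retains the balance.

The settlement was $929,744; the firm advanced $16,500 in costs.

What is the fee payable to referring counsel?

$47,495.62

Fee base (net of costs): $929,744 − $16,500 = $913,244
First $135,500 at 45% = $60,975.00
Next $175,000 at 37% = $64,750.00
Next $42,500 at 32% = $13,600.00
Remaining $560,244 at 25% = $140,061.00
Fee: $60,975.00 + $64,750.00 + $13,600.00 + $140,061.00 = $279,386.00
Referral share: 17% of $279,386.00 = $47,495.62; lead counsel retains $279,386.00 − $47,495.62 = $231,890.38.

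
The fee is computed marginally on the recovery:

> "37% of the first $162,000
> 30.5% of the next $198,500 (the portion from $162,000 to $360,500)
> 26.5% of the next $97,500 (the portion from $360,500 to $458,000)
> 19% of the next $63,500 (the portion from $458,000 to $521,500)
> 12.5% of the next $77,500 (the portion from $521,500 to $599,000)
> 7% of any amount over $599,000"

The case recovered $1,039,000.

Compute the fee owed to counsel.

First $162,000 at 37% = $59,940.00
Next $198,500 at 30.5% = $60,542.50
Next $97,500 at 26.5% = $25,837.50
Next $63,500 at 19% = $12,065.00
Next $77,500 at 12.5% = $9,687.50
Remaining $440,000 at 7% = $30,800.00
Fee: $59,940.00 + $60,542.50 + $25,837.50 + $12,065.00 + $9,687.50 + $30,800.00 = $198,872.50

$198,872.50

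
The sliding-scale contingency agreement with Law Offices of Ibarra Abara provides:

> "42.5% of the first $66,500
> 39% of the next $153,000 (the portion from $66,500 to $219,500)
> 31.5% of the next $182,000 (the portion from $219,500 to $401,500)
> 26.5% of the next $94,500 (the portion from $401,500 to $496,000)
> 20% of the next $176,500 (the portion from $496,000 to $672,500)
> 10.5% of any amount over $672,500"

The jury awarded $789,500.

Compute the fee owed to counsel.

$217,890.00

First $66,500 at 42.5% = $28,262.50
Next $153,000 at 39% = $59,670.00
Next $182,000 at 31.5% = $57,330.00
Next $94,500 at 26.5% = $25,042.50
Next $176,500 at 20% = $35,300.00
Remaining $117,000 at 10.5% = $12,285.00
Fee: $28,262.50 + $59,670.00 + $57,330.00 + $25,042.50 + $35,300.00 + $12,285.00 = $217,890.00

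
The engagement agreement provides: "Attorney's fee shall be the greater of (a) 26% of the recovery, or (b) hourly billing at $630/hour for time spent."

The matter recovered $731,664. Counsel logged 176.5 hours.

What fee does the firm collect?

$190,232.64

(a) 26% of $731,664 = $190,232.64
(b) 176.5 × $630 = $111,195.00
The greater is (a): $190,232.64.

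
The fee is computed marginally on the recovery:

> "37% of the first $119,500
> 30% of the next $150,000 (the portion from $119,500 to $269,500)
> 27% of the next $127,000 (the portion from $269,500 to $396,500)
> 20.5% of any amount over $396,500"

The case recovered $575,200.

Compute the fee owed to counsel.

First $119,500 at 37% = $44,215.00
Next $150,000 at 30% = $45,000.00
Next $127,000 at 27% = $34,290.00
Remaining $178,700 at 20.5% = $36,633.50
Fee: $44,215.00 + $45,000.00 + $34,290.00 + $36,633.50 = $160,138.50

$160,138.50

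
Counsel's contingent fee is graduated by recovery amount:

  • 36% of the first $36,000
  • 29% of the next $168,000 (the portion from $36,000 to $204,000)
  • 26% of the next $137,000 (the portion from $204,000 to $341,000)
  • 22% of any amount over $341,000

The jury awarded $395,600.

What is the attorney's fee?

$109,312.00

First $36,000 at 36% = $12,960.00
Next $168,000 at 29% = $48,720.00
Next $137,000 at 26% = $35,620.00
Remaining $54,600 at 22% = $12,012.00
Fee: $12,960.00 + $48,720.00 + $35,620.00 + $12,012.00 = $109,312.00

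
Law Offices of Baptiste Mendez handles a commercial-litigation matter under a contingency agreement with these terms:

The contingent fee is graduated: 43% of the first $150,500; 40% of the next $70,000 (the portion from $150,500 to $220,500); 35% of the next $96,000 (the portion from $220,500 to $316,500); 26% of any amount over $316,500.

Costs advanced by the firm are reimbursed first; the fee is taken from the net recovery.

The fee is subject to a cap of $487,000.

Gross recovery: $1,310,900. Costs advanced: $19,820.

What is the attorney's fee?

Fee base (net of costs): $1,310,900 − $19,820 = $1,291,080
First $150,500 at 43% = $64,715.00
Next $70,000 at 40% = $28,000.00
Next $96,000 at 35% = $33,600.00
Remaining $974,580 at 26% = $253,390.80
Fee: $64,715.00 + $28,000.00 + $33,600.00 + $253,390.80 = $379,705.80
$379,705.80 is under the $487,000 cap.

$379,705.80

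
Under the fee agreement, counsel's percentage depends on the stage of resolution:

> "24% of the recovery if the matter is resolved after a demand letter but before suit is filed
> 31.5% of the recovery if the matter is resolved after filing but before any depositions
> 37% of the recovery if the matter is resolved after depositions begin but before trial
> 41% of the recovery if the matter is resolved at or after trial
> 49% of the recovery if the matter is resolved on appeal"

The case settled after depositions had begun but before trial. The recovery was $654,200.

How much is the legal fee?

$242,054.00

The matter settled after depositions had begun but before trial, so the 37% rate applies.
$654,200 × 37% = $242,054.00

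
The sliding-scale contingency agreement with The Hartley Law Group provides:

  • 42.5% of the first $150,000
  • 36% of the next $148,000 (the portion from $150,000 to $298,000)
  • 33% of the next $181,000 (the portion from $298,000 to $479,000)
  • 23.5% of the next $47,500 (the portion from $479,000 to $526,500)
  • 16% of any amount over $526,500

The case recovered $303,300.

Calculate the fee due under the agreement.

First $150,000 at 42.5% = $63,750.00
Next $148,000 at 36% = $53,280.00
Remaining $5,300 at 33% = $1,749.00
Fee: $63,750.00 + $53,280.00 + $1,749.00 = $118,779.00

$118,779.00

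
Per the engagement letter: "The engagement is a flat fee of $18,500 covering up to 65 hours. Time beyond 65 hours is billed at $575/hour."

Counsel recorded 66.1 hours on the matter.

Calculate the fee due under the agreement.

Flat fee: $18,500.00
Excess hours: 66.1 − 65 = 1.1
Overrun: 1.1 × $575 = $632.50
Total: $18,500.00 + $632.50 = $19,132.50

$19,132.50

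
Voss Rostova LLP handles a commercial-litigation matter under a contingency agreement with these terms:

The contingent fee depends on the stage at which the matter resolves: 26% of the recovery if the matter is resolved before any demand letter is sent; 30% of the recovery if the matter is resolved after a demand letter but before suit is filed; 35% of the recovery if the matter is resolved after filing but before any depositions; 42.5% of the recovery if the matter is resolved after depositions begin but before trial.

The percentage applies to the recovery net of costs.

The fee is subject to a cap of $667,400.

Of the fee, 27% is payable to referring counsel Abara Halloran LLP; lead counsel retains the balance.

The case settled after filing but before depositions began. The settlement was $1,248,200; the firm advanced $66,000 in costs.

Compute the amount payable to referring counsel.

Fee base (net of costs): $1,248,200 − $66,000 = $1,182,200
The matter settled after filing but before depositions began, so the 35% rate applies.
$1,182,200 × 35% = $413,770.00
$413,770.00 is under the $667,400 cap.
Referral share: 27% of $413,770.00 = $111,717.90; lead counsel retains $413,770.00 − $111,717.90 = $302,052.10.

$111,717.90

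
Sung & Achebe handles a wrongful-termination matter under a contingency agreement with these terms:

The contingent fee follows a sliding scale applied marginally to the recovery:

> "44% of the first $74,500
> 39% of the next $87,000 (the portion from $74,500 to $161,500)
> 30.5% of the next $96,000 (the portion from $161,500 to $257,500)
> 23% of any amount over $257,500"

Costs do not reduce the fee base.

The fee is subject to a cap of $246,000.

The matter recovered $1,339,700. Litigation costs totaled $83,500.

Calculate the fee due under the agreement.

Fee base is the gross recovery, $1,339,700; costs are reimbursed separately.
First $74,500 at 44% = $32,780.00
Next $87,000 at 39% = $33,930.00
Next $96,000 at 30.5% = $29,280.00
Remaining $1,082,200 at 23% = $248,906.00
Fee: $32,780.00 + $33,930.00 + $29,280.00 + $248,906.00 = $344,896.00
$344,896.00 exceeds the $246,000 cap, so the fee is capped at $246,000.00.

$246,000.00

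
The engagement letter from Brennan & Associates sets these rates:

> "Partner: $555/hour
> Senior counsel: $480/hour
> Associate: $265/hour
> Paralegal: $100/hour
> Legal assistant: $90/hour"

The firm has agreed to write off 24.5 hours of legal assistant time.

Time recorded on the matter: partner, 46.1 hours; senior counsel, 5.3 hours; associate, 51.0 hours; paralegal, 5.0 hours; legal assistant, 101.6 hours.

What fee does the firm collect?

$49,083.50

Partner: 46.1 × $555 = $25,585.50
Senior counsel: 5.3 × $480 = $2,544.00
Associate: 51.0 × $265 = $13,515.00
Paralegal: 5.0 × $100 = $500.00
Legal assistant: 101.6 × $90 = $9,144.00
Subtotal: $51,288.50
Write-off: 24.5 × $90 = $2,205.00
Total: $51,288.50 − $2,205.00 = $49,083.50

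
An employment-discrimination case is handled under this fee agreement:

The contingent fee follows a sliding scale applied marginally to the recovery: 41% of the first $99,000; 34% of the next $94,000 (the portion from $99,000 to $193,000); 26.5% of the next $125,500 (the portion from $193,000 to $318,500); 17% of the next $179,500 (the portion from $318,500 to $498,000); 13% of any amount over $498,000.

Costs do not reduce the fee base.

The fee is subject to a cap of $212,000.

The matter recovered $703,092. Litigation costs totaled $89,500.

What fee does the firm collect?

Fee base is the gross recovery, $703,092; costs are reimbursed separately.
First $99,000 at 41% = $40,590.00
Next $94,000 at 34% = $31,960.00
Next $125,500 at 26.5% = $33,257.50
Next $179,500 at 17% = $30,515.00
Remaining $205,092 at 13% = $26,661.96
Fee: $40,590.00 + $31,960.00 + $33,257.50 + $30,515.00 + $26,661.96 = $162,984.46
$162,984.46 is under the $212,000 cap.

$162,984.46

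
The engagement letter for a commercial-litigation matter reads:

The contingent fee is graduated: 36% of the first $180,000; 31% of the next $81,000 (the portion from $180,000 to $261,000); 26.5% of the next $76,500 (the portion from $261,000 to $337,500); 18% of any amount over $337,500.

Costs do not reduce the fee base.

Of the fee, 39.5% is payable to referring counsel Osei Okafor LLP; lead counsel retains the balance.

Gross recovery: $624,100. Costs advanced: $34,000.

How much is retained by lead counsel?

$97,871.15

Fee base is the gross recovery, $624,100; costs are reimbursed separately.
First $180,000 at 36% = $64,800.00
Next $81,000 at 31% = $25,110.00
Next $76,500 at 26.5% = $20,272.50
Remaining $286,600 at 18% = $51,588.00
Fee: $64,800.00 + $25,110.00 + $20,272.50 + $51,588.00 = $161,770.50
Referral share: 39.5% of $161,770.50 = $63,899.35; lead counsel retains $161,770.50 − $63,899.35 = $97,871.15.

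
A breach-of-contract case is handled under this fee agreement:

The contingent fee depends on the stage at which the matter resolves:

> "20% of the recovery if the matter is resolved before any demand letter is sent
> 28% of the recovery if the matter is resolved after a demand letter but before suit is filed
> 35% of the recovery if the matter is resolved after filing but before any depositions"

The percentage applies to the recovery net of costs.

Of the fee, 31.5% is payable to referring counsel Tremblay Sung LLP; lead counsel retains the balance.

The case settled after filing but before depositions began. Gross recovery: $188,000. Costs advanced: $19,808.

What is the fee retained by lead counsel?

Fee base (net of costs): $188,000 − $19,808 = $168,192
The matter settled after filing but before depositions began, so the 35% rate applies.
$168,192 × 35% = $58,867.20
Referral share: 31.5% of $58,867.20 = $18,543.17; lead counsel retains $58,867.20 − $18,543.17 = $40,324.03.

$40,324.03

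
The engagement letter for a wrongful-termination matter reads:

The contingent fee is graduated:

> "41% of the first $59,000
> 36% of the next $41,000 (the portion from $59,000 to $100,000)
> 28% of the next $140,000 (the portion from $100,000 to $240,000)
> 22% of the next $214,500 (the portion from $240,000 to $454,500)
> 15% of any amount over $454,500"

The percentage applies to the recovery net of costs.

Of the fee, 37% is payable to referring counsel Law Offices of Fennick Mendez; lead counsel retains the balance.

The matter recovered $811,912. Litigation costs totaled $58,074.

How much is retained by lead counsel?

$107,251.64

Fee base (net of costs): $811,912 − $58,074 = $753,838
First $59,000 at 41% = $24,190.00
Next $41,000 at 36% = $14,760.00
Next $140,000 at 28% = $39,200.00
Next $214,500 at 22% = $47,190.00
Remaining $299,338 at 15% = $44,900.70
Fee: $24,190.00 + $14,760.00 + $39,200.00 + $47,190.00 + $44,900.70 = $170,240.70
Referral share: 37% of $170,240.70 = $62,989.06; lead counsel retains $170,240.70 − $62,989.06 = $107,251.64.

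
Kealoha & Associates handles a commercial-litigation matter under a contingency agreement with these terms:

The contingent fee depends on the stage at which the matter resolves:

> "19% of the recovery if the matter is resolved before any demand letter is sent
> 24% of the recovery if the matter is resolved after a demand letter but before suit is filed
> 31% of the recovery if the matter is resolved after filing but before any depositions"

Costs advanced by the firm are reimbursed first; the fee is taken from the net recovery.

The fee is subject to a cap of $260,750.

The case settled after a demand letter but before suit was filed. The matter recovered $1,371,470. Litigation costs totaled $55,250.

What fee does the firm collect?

Fee base (net of costs): $1,371,470 − $55,250 = $1,316,220
The matter settled after a demand letter but before suit was filed, so the 24% rate applies.
$1,316,220 × 24% = $315,892.80
$315,892.80 exceeds the $260,750 cap, so the fee is capped at $260,750.00.

$260,750.00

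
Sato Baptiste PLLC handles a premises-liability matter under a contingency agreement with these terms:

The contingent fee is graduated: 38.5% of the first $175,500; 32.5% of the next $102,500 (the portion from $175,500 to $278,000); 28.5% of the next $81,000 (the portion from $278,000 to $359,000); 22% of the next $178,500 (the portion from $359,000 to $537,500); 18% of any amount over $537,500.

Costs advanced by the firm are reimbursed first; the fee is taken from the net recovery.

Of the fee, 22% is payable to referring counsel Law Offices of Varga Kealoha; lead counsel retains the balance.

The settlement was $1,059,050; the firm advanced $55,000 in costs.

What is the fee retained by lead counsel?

$192,826.92

Fee base (net of costs): $1,059,050 − $55,000 = $1,004,050
First $175,500 at 38.5% = $67,567.50
Next $102,500 at 32.5% = $33,312.50
Next $81,000 at 28.5% = $23,085.00
Next $178,500 at 22% = $39,270.00
Remaining $466,550 at 18% = $83,979.00
Fee: $67,567.50 + $33,312.50 + $23,085.00 + $39,270.00 + $83,979.00 = $247,214.00
Referral share: 22% of $247,214.00 = $54,387.08; lead counsel retains $247,214.00 − $54,387.08 = $192,826.92.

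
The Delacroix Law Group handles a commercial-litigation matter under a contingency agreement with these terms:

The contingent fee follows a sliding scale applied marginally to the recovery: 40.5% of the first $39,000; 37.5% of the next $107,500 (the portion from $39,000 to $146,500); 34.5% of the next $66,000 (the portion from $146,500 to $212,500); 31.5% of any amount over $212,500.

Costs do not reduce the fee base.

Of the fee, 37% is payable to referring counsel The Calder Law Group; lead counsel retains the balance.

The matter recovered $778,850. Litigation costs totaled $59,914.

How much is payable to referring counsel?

$95,192.77

Fee base is the gross recovery, $778,850; costs are reimbursed separately.
First $39,000 at 40.5% = $15,795.00
Next $107,500 at 37.5% = $40,312.50
Next $66,000 at 34.5% = $22,770.00
Remaining $566,350 at 31.5% = $178,400.25
Fee: $15,795.00 + $40,312.50 + $22,770.00 + $178,400.25 = $257,277.75
Referral share: 37% of $257,277.75 = $95,192.77; lead counsel retains $257,277.75 − $95,192.77 = $162,084.98.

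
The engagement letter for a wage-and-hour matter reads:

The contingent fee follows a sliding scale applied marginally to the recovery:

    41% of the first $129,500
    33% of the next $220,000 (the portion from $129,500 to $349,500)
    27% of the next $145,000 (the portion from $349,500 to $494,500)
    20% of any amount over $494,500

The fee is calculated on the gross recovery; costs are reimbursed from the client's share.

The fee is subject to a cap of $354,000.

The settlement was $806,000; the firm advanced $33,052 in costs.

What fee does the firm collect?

Fee base is the gross recovery, $806,000; costs are reimbursed separately.
First $129,500 at 41% = $53,095.00
Next $220,000 at 33% = $72,600.00
Next $145,000 at 27% = $39,150.00
Remaining $311,500 at 20% = $62,300.00
Fee: $53,095.00 + $72,600.00 + $39,150.00 + $62,300.00 = $227,145.00
$227,145.00 is under the $354,000 cap.

$227,145.00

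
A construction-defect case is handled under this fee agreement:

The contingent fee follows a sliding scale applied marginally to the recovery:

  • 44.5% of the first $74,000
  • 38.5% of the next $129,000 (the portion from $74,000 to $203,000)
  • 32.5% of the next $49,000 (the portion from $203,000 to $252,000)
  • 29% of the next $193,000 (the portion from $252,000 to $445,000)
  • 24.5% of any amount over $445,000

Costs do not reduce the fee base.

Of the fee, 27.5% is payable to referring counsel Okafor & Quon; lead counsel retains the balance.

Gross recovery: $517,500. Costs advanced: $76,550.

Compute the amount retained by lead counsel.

$124,883.06

Fee base is the gross recovery, $517,500; costs are reimbursed separately.
First $74,000 at 44.5% = $32,930.00
Next $129,000 at 38.5% = $49,665.00
Next $49,000 at 32.5% = $15,925.00
Next $193,000 at 29% = $55,970.00
Remaining $72,500 at 24.5% = $17,762.50
Fee: $32,930.00 + $49,665.00 + $15,925.00 + $55,970.00 + $17,762.50 = $172,252.50
Referral share: 27.5% of $172,252.50 = $47,369.44; lead counsel retains $172,252.50 − $47,369.44 = $124,883.06.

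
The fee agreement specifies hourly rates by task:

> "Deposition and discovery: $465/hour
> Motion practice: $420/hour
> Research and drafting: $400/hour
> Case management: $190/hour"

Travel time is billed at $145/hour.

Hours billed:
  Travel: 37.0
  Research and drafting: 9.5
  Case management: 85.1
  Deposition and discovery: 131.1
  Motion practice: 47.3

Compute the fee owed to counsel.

$106,161.50

Deposition and discovery: 131.1 × $465 = $60,961.50
Motion practice: 47.3 × $420 = $19,866.00
Research and drafting: 9.5 × $400 = $3,800.00
Case management: 85.1 × $190 = $16,169.00
Subtotal: $60,961.50 + $19,866.00 + $3,800.00 + $16,169.00 = $100,796.50
Travel: 37.0 × $145 = $5,365.00
Total: $100,796.50 + $5,365.00 = $106,161.50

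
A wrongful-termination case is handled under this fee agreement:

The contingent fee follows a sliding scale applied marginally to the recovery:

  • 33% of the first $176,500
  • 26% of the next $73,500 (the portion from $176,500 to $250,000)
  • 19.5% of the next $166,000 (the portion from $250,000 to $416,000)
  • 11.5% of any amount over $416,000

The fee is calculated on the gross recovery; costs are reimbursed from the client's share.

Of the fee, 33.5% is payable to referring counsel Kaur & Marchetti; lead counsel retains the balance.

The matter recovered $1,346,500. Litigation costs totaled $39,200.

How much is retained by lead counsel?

$144,127.11

Fee base is the gross recovery, $1,346,500; costs are reimbursed separately.
First $176,500 at 33% = $58,245.00
Next $73,500 at 26% = $19,110.00
Next $166,000 at 19.5% = $32,370.00
Remaining $930,500 at 11.5% = $107,007.50
Fee: $58,245.00 + $19,110.00 + $32,370.00 + $107,007.50 = $216,732.50
Referral share: 33.5% of $216,732.50 = $72,605.39; lead counsel retains $216,732.50 − $72,605.39 = $144,127.11.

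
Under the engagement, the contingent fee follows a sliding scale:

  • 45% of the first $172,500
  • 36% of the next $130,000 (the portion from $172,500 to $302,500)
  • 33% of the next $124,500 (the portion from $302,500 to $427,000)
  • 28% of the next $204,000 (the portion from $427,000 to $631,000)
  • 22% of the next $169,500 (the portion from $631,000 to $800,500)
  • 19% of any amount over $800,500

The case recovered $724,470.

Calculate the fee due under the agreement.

$243,193.40

First $172,500 at 45% = $77,625.00
Next $130,000 at 36% = $46,800.00
Next $124,500 at 33% = $41,085.00
Next $204,000 at 28% = $57,120.00
Remaining $93,470 at 22% = $20,563.40
Fee: $77,625.00 + $46,800.00 + $41,085.00 + $57,120.00 + $20,563.40 = $243,193.40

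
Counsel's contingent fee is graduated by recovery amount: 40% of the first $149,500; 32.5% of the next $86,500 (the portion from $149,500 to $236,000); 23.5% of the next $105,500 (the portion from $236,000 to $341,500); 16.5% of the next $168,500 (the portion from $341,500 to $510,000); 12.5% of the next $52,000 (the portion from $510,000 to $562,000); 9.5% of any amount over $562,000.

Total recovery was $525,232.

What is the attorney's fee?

First $149,500 at 40% = $59,800.00
Next $86,500 at 32.5% = $28,112.50
Next $105,500 at 23.5% = $24,792.50
Next $168,500 at 16.5% = $27,802.50
Remaining $15,232 at 12.5% = $1,904.00
Fee: $59,800.00 + $28,112.50 + $24,792.50 + $27,802.50 + $1,904.00 = $142,411.50

$142,411.50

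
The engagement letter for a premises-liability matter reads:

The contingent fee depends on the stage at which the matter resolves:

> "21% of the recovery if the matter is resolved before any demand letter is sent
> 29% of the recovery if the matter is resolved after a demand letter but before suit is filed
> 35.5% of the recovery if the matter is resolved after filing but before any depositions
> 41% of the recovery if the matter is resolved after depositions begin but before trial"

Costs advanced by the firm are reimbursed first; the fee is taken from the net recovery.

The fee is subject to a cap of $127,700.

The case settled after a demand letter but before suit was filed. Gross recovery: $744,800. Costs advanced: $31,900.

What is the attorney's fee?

$127,700.00

Fee base (net of costs): $744,800 − $31,900 = $712,900
The matter settled after a demand letter but before suit was filed, so the 29% rate applies.
$712,900 × 29% = $206,741.00
$206,741.00 exceeds the $127,700 cap, so the fee is capped at $127,700.00.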